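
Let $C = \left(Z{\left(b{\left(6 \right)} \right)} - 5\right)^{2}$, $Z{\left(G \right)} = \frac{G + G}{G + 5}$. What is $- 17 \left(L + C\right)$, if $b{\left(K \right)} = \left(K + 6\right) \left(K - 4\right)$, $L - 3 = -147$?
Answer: $\frac{1898815}{841} \approx 2257.8$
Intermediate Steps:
$L = -144$ ($L = 3 - 147 = -144$)
$b{\left(K \right)} = \left(-4 + K\right) \left(6 + K\right)$ ($b{\left(K \right)} = \left(6 + K\right) \left(-4 + K\right) = \left(-4 + K\right) \left(6 + K\right)$)
$Z{\left(G \right)} = \frac{2 G}{5 + G}$
$C = \frac{9409}{841}$ ($C = \left(\frac{2 \left(-24 + 6^{2} + 2 \cdot 6\right)}{5 + \left(-24 + 6^{2} + 2 \cdot 6\right)} - 5\right)^{2} = \left(\frac{2 \left(-24 + 36 + 12\right)}{5 + \left(-24 + 36 + 12\right)} - 5\right)^{2} = \left(2 \cdot 24 \frac{1}{5 + 24} - 5\right)^{2} = \left(2 \cdot 24 \cdot \frac{1}{29} - 5\right)^{2} = \left(\frac{48}{29} - 5\right)^{2} = \left(- \frac{97}{29}\right)^{2} = \frac{9409}{841} \approx 11.188$)
$- 17 \left(L + C\right) = - 17 \left(-144 + \frac{9409}{841}\right) = \left(-17\right) \left(- \frac{111695}{841}\right) = \frac{1898815}{841}$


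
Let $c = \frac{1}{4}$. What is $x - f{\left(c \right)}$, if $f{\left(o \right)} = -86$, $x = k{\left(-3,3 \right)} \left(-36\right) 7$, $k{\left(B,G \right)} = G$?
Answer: $-670$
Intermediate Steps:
$c = \frac{1}{4} \approx 0.25$
$x = -756$ ($x = 3 \left(-36\right) 7 = \left(-108\right) 7 = -756$)
$x - f{\left(c \right)} = -756 - -86 = -756 + 86 = -670$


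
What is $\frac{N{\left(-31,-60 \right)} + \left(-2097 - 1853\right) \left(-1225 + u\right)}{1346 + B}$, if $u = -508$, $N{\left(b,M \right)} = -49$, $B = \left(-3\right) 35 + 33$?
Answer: $\frac{6845301}{1274} \approx 5373.1$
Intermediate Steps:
$B = -72$ ($B = -105 + 33 = -72$)
$\frac{N{\left(-31,-60 \right)} + \left(-2097 - 1853\right) \left(-1225 + u\right)}{1346 + B} = \frac{-49 + \left(-2097 - 1853\right) \left(-1225 - 508\right)}{1346 - 72} = \frac{-49 - -6845350}{1274} = \left(-49 + 6845350\right) \frac{1}{1274} = 6845301 \cdot \frac{1}{1274} = \frac{6845301}{1274}$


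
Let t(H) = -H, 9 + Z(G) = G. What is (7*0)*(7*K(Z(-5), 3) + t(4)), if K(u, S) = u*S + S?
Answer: 0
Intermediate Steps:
Z(G) = -9 + G
K(u, S) = S + S*u (K(u, S) = S*u + S = S + S*u)
(7*0)*(7*K(Z(-5), 3) + t(4)) = (7*0)*(7*(3*(1 + (-9 - 5))) - 1*4) = 0*(7*(3*(1 - 14)) - 4) = 0*(7*(3*(-13)) - 4) = 0*(7*(-39) - 4) = 0*(-273 - 4) = 0*(-277) = 0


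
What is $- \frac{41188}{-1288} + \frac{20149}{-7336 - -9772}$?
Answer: $\frac{2255105}{56028} \approx 40.25$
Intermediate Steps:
$- \frac{41188}{-1288} + \frac{20149}{-7336 - -9772} = \left(-41188\right) \left(- \frac{1}{1288}\right) + \frac{20149}{-7336 + 9772} = \frac{1471}{46} + \frac{20149}{2436} = \frac{2255105}{56028}$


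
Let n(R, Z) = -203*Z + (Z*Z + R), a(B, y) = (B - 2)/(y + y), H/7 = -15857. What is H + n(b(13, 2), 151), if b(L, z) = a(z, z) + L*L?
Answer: -118682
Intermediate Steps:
H = -110999 (H = 7*(-15857) = -110999)
a(B, y) = (-2 + B)/(2*y) (a(B, y) = (-2 + B)/((2*y)) = (-2 + B)*(1/(2*y)) = (-2 + B)/(2*y))
b(L, z) = L² + (-2 + z)/(2*z) (b(L, z) = (-2 + z)/(2*z) + L*L = (-2 + z)/(2*z) + L² = L² + (-2 + z)/(2*z))
n(R, Z) = R + Z² - 203*Z (n(R, Z) = -203*Z + (Z² + R) = -203*Z + (R + Z²) = R + Z² - 203*Z)
H + n(b(13, 2), 151) = -110999 + ((½ + 13² - 1/2) + 151² - 203*151) = -110999 + ((½ + 169 - 1*½) + 22801 - 30653) = -110999 + ((½ + 169 - ½) + 22801 - 30653) = -110999 + (169 + 22801 - 30653) = -110999 - 7683 = -118682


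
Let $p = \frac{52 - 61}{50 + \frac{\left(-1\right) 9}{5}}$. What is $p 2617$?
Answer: $- \frac{117765}{241} \approx -488.65$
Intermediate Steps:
$p = - \frac{45}{241}$ ($p = - \frac{9}{50 - \frac{9}{5}} = - \frac{9}{\frac{241}{5}} = \left(-9\right) \frac{5}{241} = - \frac{45}{241} \approx -0.18672$)
$p 2617 = \left(- \frac{45}{241}\right) 2617 = - \frac{117765}{241}$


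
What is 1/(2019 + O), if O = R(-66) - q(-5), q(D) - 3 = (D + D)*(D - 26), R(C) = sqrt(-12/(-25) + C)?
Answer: 21325/36381269 - 15*I*sqrt(182)/72762538 ≈ 0.00058615 - 2.7811e-6*I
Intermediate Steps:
R(C) = sqrt(12/25 + C) (R(C) = sqrt(-12*(-1/25) + C) = sqrt(12/25 + C))
q(D) = 3 + 2*D*(-26 + D) (q(D) = 3 + (D + D)*(D - 26) = 3 + (2*D)*(-26 + D) = 3 + 2*D*(-26 + D))
O = -313 + 3*I*sqrt(182)/5 (O = sqrt(12 + 25*(-66))/5 - (3 - 52*(-5) + 2*(-5)**2) = sqrt(12 - 1650)/5 - (3 + 260 + 2*25) = sqrt(-1638)/5 - (3 + 260 + 50) = (3*I*sqrt(182))/5 - 1*313 = 3*I*sqrt(182)/5 - 313 = -313 + 3*I*sqrt(182)/5 ≈ -313.0 + 8.0944*I)
1/(2019 + O) = 1/(2019 + (-313 + 3*I*sqrt(182)/5)) = 1/(1706 + 3*I*sqrt(182)/5)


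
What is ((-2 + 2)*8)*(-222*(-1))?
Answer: 0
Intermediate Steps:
((-2 + 2)*8)*(-222*(-1)) = (0*8)*222 = 0*222 = 0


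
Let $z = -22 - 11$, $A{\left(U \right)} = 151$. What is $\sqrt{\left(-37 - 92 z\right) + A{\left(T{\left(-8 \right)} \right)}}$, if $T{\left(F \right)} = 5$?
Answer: $15 \sqrt{14} \approx 56.125$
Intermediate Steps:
$z = -33$ ($z = -22 - 11 = -33$)
$\sqrt{\left(-37 - 92 z\right) + A{\left(T{\left(-8 \right)} \right)}} = \sqrt{\left(-37 - -3036\right) + 151} = \sqrt{\left(-37 + 3036\right) + 151} = \sqrt{2999 + 151} = \sqrt{3150} = 15 \sqrt{14}$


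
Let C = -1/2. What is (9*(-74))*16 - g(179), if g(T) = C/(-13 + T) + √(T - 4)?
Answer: -3537791/332 - 5*√7 ≈ -10669.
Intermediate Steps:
C = -½ (C = -1*½ = -½ ≈ -0.50000)
g(T) = √(-4 + T) - 1/(2*(-13 + T)) (g(T) = -½/(-13 + T) + √(T - 4) = -1/(2*(-13 + T)) + √(-4 + T) = √(-4 + T) - 1/(2*(-13 + T)))
(9*(-74))*16 - g(179) = (9*(-74))*16 - (-½ - 13*√(-4 + 179) + 179*√(-4 + 179))/(-13 + 179) = -666*16 - (-½ - 65*√7 + 179*√175)/166 = -10656 - (-½ - 65*√7 + 179*(5*√7))/166 = -10656 - (-½ - 65*√7 + 895*√7)/166 = -10656 - (-½ + 830*√7)/166 = -10656 - (-1/332 + 5*√7) = -10656 + (1/332 - 5*√7) = -3537791/332 - 5*√7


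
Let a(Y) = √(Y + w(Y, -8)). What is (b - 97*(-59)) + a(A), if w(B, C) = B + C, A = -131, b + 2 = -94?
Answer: 5627 + 3*I*√30 ≈ 5627.0 + 16.432*I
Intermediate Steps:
b = -96 (b = -2 - 94 = -96)
a(Y) = √(-8 + 2*Y) (a(Y) = √(Y + (Y - 8)) = √(Y + (-8 + Y)) = √(-8 + 2*Y))
(b - 97*(-59)) + a(A) = (-96 - 97*(-59)) + √(-8 + 2*(-131)) = (-96 + 5723) + √(-8 - 262) = 5627 + √(-270) = 5627 + 3*I*√30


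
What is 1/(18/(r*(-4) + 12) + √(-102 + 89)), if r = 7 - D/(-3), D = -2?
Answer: -540/5929 - 400*I*√13/5929 ≈ -0.091078 - 0.24325*I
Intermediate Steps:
r = 19/3 (r = 7 - (-2)/(-3) = 7 - (-2)*(-1)/3 = 7 - 1*⅔ = 7 - ⅔ = 19/3 ≈ 6.3333)
1/(18/(r*(-4) + 12) + √(-102 + 89)) = 1/(18/((19/3)*(-4) + 12) + √(-102 + 89)) = 1/(18/(-76/3 + 12) + √(-13)) = 1/(18/(-40/3) + I*√13) = 1/(18*(-3/40) + I*√13) = 1/(-27/20 + I*√13)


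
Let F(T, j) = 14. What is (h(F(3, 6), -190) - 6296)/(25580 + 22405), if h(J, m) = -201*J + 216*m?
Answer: -10030/9597 ≈ -1.0451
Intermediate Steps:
(h(F(3, 6), -190) - 6296)/(25580 + 22405) = ((-201*14 + 216*(-190)) - 6296)/(25580 + 22405) = ((-2814 - 41040) - 6296)/47985 = (-43854 - 6296)*(1/47985) = -50150*1/47985 = -10030/9597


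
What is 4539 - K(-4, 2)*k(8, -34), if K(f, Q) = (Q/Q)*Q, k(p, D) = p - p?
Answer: 4539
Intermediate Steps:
k(p, D) = 0
K(f, Q) = Q (K(f, Q) = 1*Q = Q)
4539 - K(-4, 2)*k(8, -34) = 4539 - 2*0 = 4539 - 1*0 = 4539 + 0 = 4539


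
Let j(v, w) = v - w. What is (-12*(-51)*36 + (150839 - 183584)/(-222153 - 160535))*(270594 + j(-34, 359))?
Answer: 2278176699836961/382688 ≈ 5.9531e+9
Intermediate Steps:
(-12*(-51)*36 + (150839 - 183584)/(-222153 - 160535))*(270594 + j(-34, 359)) = (-12*(-51)*36 + (150839 - 183584)/(-222153 - 160535))*(270594 + (-34 - 1*359)) = (612*36 - 32745/(-382688))*(270594 + (-34 - 359)) = (22032 - 32745*(-1/382688))*(270594 - 393) = (22032 + 32745/382688)*270201 = (8431414761/382688)*270201 = 2278176699836961/382688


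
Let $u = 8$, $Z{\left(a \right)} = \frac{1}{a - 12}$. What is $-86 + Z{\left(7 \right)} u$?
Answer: $- \frac{438}{5} \approx -87.6$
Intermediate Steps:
$Z{\left(a \right)} = \frac{1}{-12 + a}$
$-86 + Z{\left(7 \right)} u = -86 + \frac{1}{-12 + 7} \cdot 8 = -86 + \frac{1}{-5} \cdot 8 = -86 - \frac{8}{5} = - \frac{438}{5}$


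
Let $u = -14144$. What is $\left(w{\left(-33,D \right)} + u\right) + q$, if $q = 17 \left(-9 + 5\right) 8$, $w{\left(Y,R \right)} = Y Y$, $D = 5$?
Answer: $-13599$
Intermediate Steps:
$w{\left(Y,R \right)} = Y^{2}$
$q = -544$ ($q = 17 \left(-4\right) 8 = \left(-68\right) 8 = -544$)
$\left(w{\left(-33,D \right)} + u\right) + q = \left(\left(-33\right)^{2} - 14144\right) - 544 = \left(1089 - 14144\right) - 544 = -13055 - 544 = -13599$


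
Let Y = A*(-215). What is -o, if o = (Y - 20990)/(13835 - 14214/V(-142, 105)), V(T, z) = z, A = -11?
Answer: 651875/479487 ≈ 1.3595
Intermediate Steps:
Y = 2365 (Y = -11*(-215) = 2365)
o = -651875/479487 (o = (2365 - 20990)/(13835 - 14214/105) = -18625/(13835 - 14214*1/105) = -18625/(13835 - 4738/35) = -18625/479487/35 = -18625*35/479487 = -651875/479487 ≈ -1.3595)
-o = -1*(-651875/479487) = 651875/479487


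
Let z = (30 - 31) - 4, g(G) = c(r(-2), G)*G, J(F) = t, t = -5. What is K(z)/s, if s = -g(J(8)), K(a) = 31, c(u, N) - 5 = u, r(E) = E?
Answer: 31/15 ≈ 2.0667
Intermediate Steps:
c(u, N) = 5 + u
J(F) = -5
g(G) = 3*G (g(G) = (5 - 2)*G = 3*G)
z = -5 (z = -1 - 4 = -5)
s = 15 (s = -3*(-5) = -1*(-15) = 15)
K(z)/s = 31/15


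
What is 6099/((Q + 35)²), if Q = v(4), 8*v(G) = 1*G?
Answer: 24396/5041 ≈ 4.8395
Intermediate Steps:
v(G) = G/8 (v(G) = (1*G)/8 = G/8)
Q = ½ (Q = (⅛)*4 = ½ ≈ 0.50000)
6099/((Q + 35)²) = 6099/((½ + 35)²) = 6099/((71/2)²) = 6099/(5041/4) = 6099*(4/5041) = 24396/5041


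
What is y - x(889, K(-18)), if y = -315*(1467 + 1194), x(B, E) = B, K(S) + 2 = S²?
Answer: -839104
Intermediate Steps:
K(S) = -2 + S²
y = -838215 (y = -315*2661 = -838215)
y - x(889, K(-18)) = -838215 - 1*889 = -838215 - 889 = -839104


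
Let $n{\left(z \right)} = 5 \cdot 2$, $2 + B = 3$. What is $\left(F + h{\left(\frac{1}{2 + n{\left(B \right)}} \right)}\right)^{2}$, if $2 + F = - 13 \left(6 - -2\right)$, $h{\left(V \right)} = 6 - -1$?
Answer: $9801$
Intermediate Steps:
$B = 1$ ($B = -2 + 3 = 1$)
$n{\left(z \right)} = 10$
$h{\left(V \right)} = 7$ ($h{\left(V \right)} = 6 + 1 = 7$)
$F = -106$ ($F = -2 - 13 \left(6 - -2\right) = -2 - 13 \left(6 + 2\right) = -2 - 104 = -106$)
$\left(F + h{\left(\frac{1}{2 + n{\left(B \right)}} \right)}\right)^{2} = \left(-106 + 7\right)^{2} = \left(-99\right)^{2} = 9801$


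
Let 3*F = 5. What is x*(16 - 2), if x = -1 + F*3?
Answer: 56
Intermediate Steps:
F = 5/3 (F = (⅓)*5 = 5/3 ≈ 1.6667)
x = 4 (x = -1 + (5/3)*3 = -1 + 5 = 4)
x*(16 - 2) = 4*(16 - 2) = 4*14 = 56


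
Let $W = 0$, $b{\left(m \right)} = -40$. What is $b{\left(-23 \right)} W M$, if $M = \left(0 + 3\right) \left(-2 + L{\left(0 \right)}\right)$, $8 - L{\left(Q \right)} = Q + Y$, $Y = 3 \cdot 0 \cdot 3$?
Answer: $0$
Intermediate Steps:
$Y = 0$ ($Y = 0 \cdot 3 = 0$)
$L{\left(Q \right)} = 8 - Q$ ($L{\left(Q \right)} = 8 - \left(Q + 0\right) = 8 - Q$)
$M = 18$ ($M = \left(0 + 3\right) \left(-2 + \left(8 - 0\right)\right) = 3 \left(-2 + \left(8 + 0\right)\right) = 3 \left(-2 + 8\right) = 3 \cdot 6 = 18$)
$b{\left(-23 \right)} W M = - 40 \cdot 0 \cdot 18 = \left(-40\right) 0 = 0$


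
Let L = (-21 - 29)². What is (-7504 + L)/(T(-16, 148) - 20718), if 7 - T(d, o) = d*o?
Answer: 5004/18343 ≈ 0.27280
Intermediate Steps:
T(d, o) = 7 - d*o
L = 2500 (L = (-50)² = 2500)
(-7504 + L)/(T(-16, 148) - 20718) = (-7504 + 2500)/((7 - 1*(-16)*148) - 20718) = -5004/((7 + 2368) - 20718) = -5004/(2375 - 20718) = -5004/(-18343) = -5004*(-1/18343) = 5004/18343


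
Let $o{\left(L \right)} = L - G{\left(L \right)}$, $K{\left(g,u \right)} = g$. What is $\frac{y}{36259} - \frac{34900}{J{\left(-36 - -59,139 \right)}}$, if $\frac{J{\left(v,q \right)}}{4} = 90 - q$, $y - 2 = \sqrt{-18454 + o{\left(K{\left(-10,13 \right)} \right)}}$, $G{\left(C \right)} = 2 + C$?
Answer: $\frac{316359873}{1776691} + \frac{2 i \sqrt{4614}}{36259} \approx 178.06 + 0.0037467 i$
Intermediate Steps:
$o{\left(L \right)} = -2$ ($o{\left(L \right)} = L - \left(2 + L\right) = -2$)
$y = 2 + 2 i \sqrt{4614}$ ($y = 2 + \sqrt{-18454 - 2} = 2 + \sqrt{-18456} = 2 + 2 i \sqrt{4614} \approx 2.0 + 135.85 i$)
$J{\left(v,q \right)} = 360 - 4 q$ ($J{\left(v,q \right)} = 4 \left(90 - q\right) = 360 - 4 q$)
$\frac{y}{36259} - \frac{34900}{J{\left(-36 - -59,139 \right)}} = \frac{2 + 2 i \sqrt{4614}}{36259} - \frac{34900}{360 - 556} = \left(2 + 2 i \sqrt{4614}\right) \frac{1}{36259} - \frac{34900}{360 - 556} = \left(\frac{2}{36259} + \frac{2 i \sqrt{4614}}{36259}\right) - \frac{34900}{-196} = \left(\frac{2}{36259} + \frac{2 i \sqrt{4614}}{36259}\right) - - \frac{8725}{49} = \left(\frac{2}{36259} + \frac{2 i \sqrt{4614}}{36259}\right) + \frac{8725}{49} = \frac{316359873}{1776691} + \frac{2 i \sqrt{4614}}{36259}$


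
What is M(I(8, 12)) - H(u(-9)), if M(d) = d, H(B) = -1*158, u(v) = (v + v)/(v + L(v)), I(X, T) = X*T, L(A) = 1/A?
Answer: 254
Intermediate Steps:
L(A) = 1/A
I(X, T) = T*X
u(v) = 2*v/(v + 1/v) (u(v) = (v + v)/(v + 1/v) = (2*v)/(v + 1/v) = 2*v/(v + 1/v))
H(B) = -158
M(I(8, 12)) - H(u(-9)) = 12*8 - 1*(-158) = 96 + 158 = 254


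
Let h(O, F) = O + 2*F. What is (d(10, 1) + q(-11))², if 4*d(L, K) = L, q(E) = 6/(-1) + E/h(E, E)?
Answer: 361/36 ≈ 10.028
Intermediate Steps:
q(E) = -17/3 (q(E) = 6/(-1) + E/(E + 2*E) = 6*(-1) + E/((3*E)) = -6 + E*(1/(3*E)) = -6 + ⅓ = -17/3)
d(L, K) = L/4
(d(10, 1) + q(-11))² = ((¼)*10 - 17/3)² = (5/2 - 17/3)² = (-19/6)² = 361/36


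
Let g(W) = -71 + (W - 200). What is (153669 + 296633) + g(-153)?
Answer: 449878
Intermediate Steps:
g(W) = -271 + W (g(W) = -71 + (-200 + W) = -271 + W)
(153669 + 296633) + g(-153) = (153669 + 296633) + (-271 - 153) = 450302 - 424 = 449878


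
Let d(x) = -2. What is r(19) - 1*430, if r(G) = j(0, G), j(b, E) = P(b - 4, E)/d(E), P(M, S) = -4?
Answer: -428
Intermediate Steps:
j(b, E) = 2 (j(b, E) = -4/(-2) = -4*(-1/2) = 2)
r(G) = 2
r(19) - 1*430 = 2 - 1*430 = 2 - 430 = -428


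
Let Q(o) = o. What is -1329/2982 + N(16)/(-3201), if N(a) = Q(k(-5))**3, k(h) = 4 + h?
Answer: -1417049/3181794 ≈ -0.44536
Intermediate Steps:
N(a) = -1 (N(a) = (4 - 5)**3 = (-1)**3 = -1)
-1329/2982 + N(16)/(-3201) = -1329/2982 - 1/(-3201) = -1329*1/2982 - 1*(-1/3201) = -443/994 + 1/3201 = -1417049/3181794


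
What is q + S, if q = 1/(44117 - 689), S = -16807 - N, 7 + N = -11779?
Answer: -218051987/43428 ≈ -5021.0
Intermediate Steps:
N = -11786 (N = -7 - 11779 = -11786)
S = -5021 (S = -16807 - 1*(-11786) = -16807 + 11786 = -5021)
q = 1/43428 ≈ 2.3027e-5
q + S = 1/43428 - 5021 = -218051987/43428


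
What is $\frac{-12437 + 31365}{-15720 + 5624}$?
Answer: $- \frac{1183}{631} \approx -1.8748$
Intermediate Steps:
$\frac{-12437 + 31365}{-15720 + 5624} = \frac{18928}{-10096} = 18928 \left(- \frac{1}{10096}\right) = - \frac{1183}{631}$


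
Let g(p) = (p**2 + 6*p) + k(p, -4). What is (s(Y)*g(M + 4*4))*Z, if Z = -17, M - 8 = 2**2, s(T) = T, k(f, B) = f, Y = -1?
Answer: 16660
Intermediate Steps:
M = 12 (M = 8 + 2**2 = 8 + 4 = 12)
g(p) = p**2 + 7*p (g(p) = (p**2 + 6*p) + p = p**2 + 7*p)
(s(Y)*g(M + 4*4))*Z = -(12 + 4*4)*(7 + (12 + 4*4))*(-17) = -(12 + 16)*(7 + (12 + 16))*(-17) = -28*(7 + 28)*(-17) = -28*35*(-17) = -1*980*(-17) = -980*(-17) = 16660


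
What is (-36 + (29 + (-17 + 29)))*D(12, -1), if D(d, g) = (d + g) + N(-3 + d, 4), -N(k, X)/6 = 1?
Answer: 25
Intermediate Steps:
N(k, X) = -6 (N(k, X) = -6*1 = -6)
D(d, g) = -6 + d + g (D(d, g) = (d + g) - 6 = -6 + d + g)
(-36 + (29 + (-17 + 29)))*D(12, -1) = (-36 + (29 + (-17 + 29)))*(-6 + 12 - 1) = (-36 + (29 + 12))*5 = (-36 + 41)*5 = 5*5 = 25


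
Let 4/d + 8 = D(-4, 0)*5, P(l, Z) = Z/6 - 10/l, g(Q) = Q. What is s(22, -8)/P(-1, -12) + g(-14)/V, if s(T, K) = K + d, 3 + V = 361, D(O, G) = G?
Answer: -3155/2864 ≈ -1.1016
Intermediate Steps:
V = 358 (V = -3 + 361 = 358)
P(l, Z) = -10/l + Z/6 (P(l, Z) = Z*(1/6) - 10/l = Z/6 - 10/l = -10/l + Z/6)
d = -1/2 (d = 4/(-8 + 0*5) = 4/(-8 + 0) = 4/(-8) = 4*(-1/8) = -1/2 ≈ -0.50000)
s(T, K) = -1/2 + K (s(T, K) = K - 1/2 = -1/2 + K)
s(22, -8)/P(-1, -12) + g(-14)/V = (-1/2 - 8)/(-10/(-1) + (1/6)*(-12)) - 14/358 = -17/(2*(-10*(-1) - 2)) - 14*1/358 = -17/(2*(10 - 2)) - 7/179 = -17/2/8 - 7/179 = -17/2*1/8 - 7/179 = -17/16 - 7/179 = -3155/2864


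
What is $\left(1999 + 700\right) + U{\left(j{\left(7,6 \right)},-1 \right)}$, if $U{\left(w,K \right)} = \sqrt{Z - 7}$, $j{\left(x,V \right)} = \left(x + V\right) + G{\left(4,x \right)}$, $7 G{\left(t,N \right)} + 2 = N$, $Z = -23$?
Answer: $2699 + i \sqrt{30} \approx 2699.0 + 5.4772 i$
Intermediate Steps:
$G{\left(t,N \right)} = - \frac{2}{7} + \frac{N}{7}$
$j{\left(x,V \right)} = - \frac{2}{7} + V + \frac{8 x}{7}$ ($j{\left(x,V \right)} = \left(x + V\right) + \left(- \frac{2}{7} + \frac{x}{7}\right) = \left(V + x\right) + \left(- \frac{2}{7} + \frac{x}{7}\right) = - \frac{2}{7} + V + \frac{8 x}{7}$)
$U{\left(w,K \right)} = i \sqrt{30}$ ($U{\left(w,K \right)} = \sqrt{-23 - 7} = \sqrt{-30} = i \sqrt{30}$)
$\left(1999 + 700\right) + U{\left(j{\left(7,6 \right)},-1 \right)} = \left(1999 + 700\right) + i \sqrt{30} = 2699 + i \sqrt{30}$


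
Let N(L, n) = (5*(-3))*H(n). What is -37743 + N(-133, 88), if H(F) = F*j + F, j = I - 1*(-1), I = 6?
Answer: -48303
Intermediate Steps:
j = 7 (j = 6 - 1*(-1) = 6 + 1 = 7)
H(F) = 8*F (H(F) = F*7 + F = 7*F + F = 8*F)
N(L, n) = -120*n (N(L, n) = (5*(-3))*(8*n) = -120*n)
-37743 + N(-133, 88) = -37743 - 120*88 = -37743 - 10560 = -48303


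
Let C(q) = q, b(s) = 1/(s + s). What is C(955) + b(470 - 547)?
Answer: 147069/154 ≈ 954.99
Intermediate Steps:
b(s) = 1/(2*s)
C(955) + b(470 - 547) = 955 + 1/(2*(470 - 547)) = 955 + (½)/(-77) = 955 + (½)*(-1/77) = 955 - 1/154 = 147069/154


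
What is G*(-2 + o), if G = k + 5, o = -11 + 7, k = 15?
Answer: -120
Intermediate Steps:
o = -4
G = 20 (G = 15 + 5 = 20)
G*(-2 + o) = 20*(-2 - 4) = 20*(-6) = -120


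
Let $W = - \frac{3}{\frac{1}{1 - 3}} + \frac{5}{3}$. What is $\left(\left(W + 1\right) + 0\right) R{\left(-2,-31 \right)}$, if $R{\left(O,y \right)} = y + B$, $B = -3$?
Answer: $- \frac{884}{3} \approx -294.67$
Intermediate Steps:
$R{\left(O,y \right)} = -3 + y$ ($R{\left(O,y \right)} = y - 3 = -3 + y$)
$W = \frac{23}{3}$ ($W = - \frac{3}{\frac{1}{-2}} + 5 \cdot \frac{1}{3} = - \frac{3}{- \frac{1}{2}} + \frac{5}{3} = \left(-3\right) \left(-2\right) + \frac{5}{3} = 6 + \frac{5}{3} = \frac{23}{3} \approx 7.6667$)
$\left(\left(W + 1\right) + 0\right) R{\left(-2,-31 \right)} = \left(\left(\frac{23}{3} + 1\right) + 0\right) \left(-3 - 31\right) = \left(\frac{26}{3} + 0\right) \left(-34\right) = \frac{26}{3} \left(-34\right) = - \frac{884}{3}$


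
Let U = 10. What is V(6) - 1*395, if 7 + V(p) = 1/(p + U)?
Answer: -6431/16 ≈ -401.94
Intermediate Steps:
V(p) = -7 + 1/(10 + p) (V(p) = -7 + 1/(p + 10) = -7 + 1/(10 + p))
V(6) - 1*395 = (-69 - 7*6)/(10 + 6) - 1*395 = (-69 - 42)/16 - 395 = (1/16)*(-111) - 395 = -111/16 - 395 = -6431/16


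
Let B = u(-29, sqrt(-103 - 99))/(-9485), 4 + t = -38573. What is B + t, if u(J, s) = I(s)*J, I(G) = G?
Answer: -38577 + 29*I*sqrt(202)/9485 ≈ -38577.0 + 0.043455*I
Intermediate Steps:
t = -38577 (t = -4 - 38573 = -38577)
u(J, s) = J*s (u(J, s) = s*J = J*s)
B = 29*I*sqrt(202)/9485 (B = -29*sqrt(-103 - 99)/(-9485) = -29*I*sqrt(202)*(-1/9485) = 29*I*sqrt(202)/9485 ≈ 0.043455*I)
B + t = 29*I*sqrt(202)/9485 - 38577 = -38577 + 29*I*sqrt(202)/9485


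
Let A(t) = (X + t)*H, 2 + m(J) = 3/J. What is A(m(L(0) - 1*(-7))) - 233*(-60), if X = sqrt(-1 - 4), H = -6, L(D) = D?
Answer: 97926/7 - 6*I*sqrt(5) ≈ 13989.0 - 13.416*I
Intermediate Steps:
m(J) = -2 + 3/J
X = I*sqrt(5) (X = sqrt(-5) = I*sqrt(5) ≈ 2.2361*I)
A(t) = -6*t - 6*I*sqrt(5) (A(t) = (I*sqrt(5) + t)*(-6) = (t + I*sqrt(5))*(-6) = -6*t - 6*I*sqrt(5))
A(m(L(0) - 1*(-7))) - 233*(-60) = (-6*(-2 + 3/(0 - 1*(-7))) - 6*I*sqrt(5)) - 233*(-60) = (-6*(-2 + 3/(0 + 7)) - 6*I*sqrt(5)) + 13980 = (-6*(-2 + 3/7) - 6*I*sqrt(5)) + 13980 = (-6*(-11/7) - 6*I*sqrt(5)) + 13980 = (66/7 - 6*I*sqrt(5)) + 13980 = 97926/7 - 6*I*sqrt(5)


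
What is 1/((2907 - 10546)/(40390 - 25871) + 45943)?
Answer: 14519/667038778 ≈ 2.1766e-5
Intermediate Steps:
1/((2907 - 10546)/(40390 - 25871) + 45943) = 1/(-7639/14519 + 45943) = 1/(667038778/14519) = 14519/667038778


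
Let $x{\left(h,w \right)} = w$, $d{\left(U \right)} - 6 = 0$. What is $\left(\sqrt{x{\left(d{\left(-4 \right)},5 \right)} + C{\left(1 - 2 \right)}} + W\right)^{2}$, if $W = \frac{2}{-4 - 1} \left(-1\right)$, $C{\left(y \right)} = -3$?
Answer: $\frac{54}{25} + \frac{4 \sqrt{2}}{5} \approx 3.2914$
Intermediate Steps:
$d{\left(U \right)} = 6$ ($d{\left(U \right)} = 6 + 0 = 6$)
$W = \frac{2}{5}$ ($W = \frac{2}{-5} \left(-1\right) = 2 \left(- \frac{1}{5}\right) \left(-1\right) = \left(- \frac{2}{5}\right) \left(-1\right) = \frac{2}{5} \approx 0.4$)
$\left(\sqrt{x{\left(d{\left(-4 \right)},5 \right)} + C{\left(1 - 2 \right)}} + W\right)^{2} = \left(\sqrt{5 - 3} + \frac{2}{5}\right)^{2} = \left(\sqrt{2} + \frac{2}{5}\right)^{2} = \left(\frac{2}{5} + \sqrt{2}\right)^{2}$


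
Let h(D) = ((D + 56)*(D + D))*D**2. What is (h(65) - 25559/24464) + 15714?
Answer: 1626243493737/24464 ≈ 6.6475e+7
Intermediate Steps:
h(D) = 2*D**3*(56 + D) (h(D) = ((56 + D)*(2*D))*D**2 = (2*D*(56 + D))*D**2 = 2*D**3*(56 + D))
(h(65) - 25559/24464) + 15714 = (2*65**3*(56 + 65) - 25559/24464) + 15714 = (2*274625*121 - 25559*1/24464) + 15714 = (66459250 - 25559/24464) + 15714 = 1625859066441/24464 + 15714 = 1626243493737/24464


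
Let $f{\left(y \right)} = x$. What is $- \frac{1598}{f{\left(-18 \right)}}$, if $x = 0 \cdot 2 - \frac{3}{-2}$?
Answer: $- \frac{3196}{3} \approx -1065.3$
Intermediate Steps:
$x = \frac{3}{2}$ ($x = 0 - - \frac{3}{2} = 0 + \frac{3}{2} = \frac{3}{2} \approx 1.5$)
$f{\left(y \right)} = \frac{3}{2}$
$- \frac{1598}{f{\left(-18 \right)}} = - \frac{1598}{\frac{3}{2}} = \left(-1598\right) \frac{2}{3} = - \frac{3196}{3}$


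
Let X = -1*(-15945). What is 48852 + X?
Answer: 64797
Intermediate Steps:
X = 15945
48852 + X = 48852 + 15945 = 64797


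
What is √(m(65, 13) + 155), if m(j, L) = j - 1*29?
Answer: √191 ≈ 13.820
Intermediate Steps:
m(j, L) = -29 + j (m(j, L) = j - 29 = -29 + j)
√(m(65, 13) + 155) = √((-29 + 65) + 155) = √(36 + 155) = √191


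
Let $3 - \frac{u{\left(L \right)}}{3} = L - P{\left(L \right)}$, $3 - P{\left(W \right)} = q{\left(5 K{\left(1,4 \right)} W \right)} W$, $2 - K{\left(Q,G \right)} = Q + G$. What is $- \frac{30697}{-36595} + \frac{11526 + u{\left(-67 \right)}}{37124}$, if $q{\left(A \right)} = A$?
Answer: $\frac{4480888339}{679276390} \approx 6.5966$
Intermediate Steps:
$K{\left(Q,G \right)} = 2 - G - Q$ ($K{\left(Q,G \right)} = 2 - \left(Q + G\right) = 2 - \left(G + Q\right) = 2 - G - Q$)
$P{\left(W \right)} = 3 + 15 W^{2}$ ($P{\left(W \right)} = 3 - 5 \left(2 - 4 - 1\right) W W = 3 - 5 \left(-3\right) W W = 3 - - 15 W W = 3 - - 15 W^{2} = 3 + 15 W^{2}$)
$u{\left(L \right)} = 18 - 3 L + 45 L^{2}$ ($u{\left(L \right)} = 9 - 3 \left(L - \left(3 + 15 L^{2}\right)\right) = 9 - 3 \left(-3 + L - 15 L^{2}\right) = 9 + \left(9 - 3 L + 45 L^{2}\right) = 18 - 3 L + 45 L^{2}$)
$- \frac{30697}{-36595} + \frac{11526 + u{\left(-67 \right)}}{37124} = - \frac{30697}{-36595} + \frac{11526 + \left(18 - -201 + 45 \left(-67\right)^{2}\right)}{37124} = \left(-30697\right) \left(- \frac{1}{36595}\right) + \left(11526 + \left(18 + 201 + 45 \cdot 4489\right)\right) \frac{1}{37124} = \frac{30697}{36595} + \left(11526 + \left(18 + 201 + 202005\right)\right) \frac{1}{37124} = \frac{30697}{36595} + \left(11526 + 202224\right) \frac{1}{37124} = \frac{30697}{36595} + 213750 \cdot \frac{1}{37124} = \frac{30697}{36595} + \frac{106875}{18562} = \frac{4480888339}{679276390}$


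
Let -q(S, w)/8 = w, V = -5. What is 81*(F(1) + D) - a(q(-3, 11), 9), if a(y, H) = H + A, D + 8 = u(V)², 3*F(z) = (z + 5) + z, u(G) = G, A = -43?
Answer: 1600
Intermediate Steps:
q(S, w) = -8*w
F(z) = 5/3 + 2*z/3 (F(z) = ((z + 5) + z)/3 = ((5 + z) + z)/3 = (5 + 2*z)/3 = 5/3 + 2*z/3)
D = 17 (D = -8 + (-5)² = -8 + 25 = 17)
a(y, H) = -43 + H (a(y, H) = H - 43 = -43 + H)
81*(F(1) + D) - a(q(-3, 11), 9) = 81*((5/3 + (⅔)*1) + 17) - (-43 + 9) = 81*((5/3 + ⅔) + 17) - 1*(-34) = 81*(7/3 + 17) + 34 = 81*(58/3) + 34 = 1566 + 34 = 1600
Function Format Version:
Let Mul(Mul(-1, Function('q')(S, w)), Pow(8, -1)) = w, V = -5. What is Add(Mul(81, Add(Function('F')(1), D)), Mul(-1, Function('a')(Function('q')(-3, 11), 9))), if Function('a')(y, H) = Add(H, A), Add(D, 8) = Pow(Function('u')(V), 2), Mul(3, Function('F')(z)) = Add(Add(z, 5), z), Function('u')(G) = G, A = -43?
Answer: 1600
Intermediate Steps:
Function('q')(S, w) = Mul(-8, w)
Function('F')(z) = Add(Rational(5, 3), Mul(Rational(2, 3), z)) (Function('F')(z) = Mul(Rational(1, 3), Add(Add(z, 5), z)) = Mul(Rational(1, 3), Add(Add(5, z), z)) = Mul(Rational(1, 3), Add(5, Mul(2, z))) = Add(Rational(5, 3), Mul(Rational(2, 3), z)))
D = 17 (D = Add(-8, Pow(-5, 2)) = Add(-8, 25) = 17)
Function('a')(y, H) = Add(-43, H) (Function('a')(y, H) = Add(H, -43) = Add(-43, H))
Add(Mul(81, Add(Function('F')(1), D)), Mul(-1, Function('a')(Function('q')(-3, 11), 9))) = Add(Mul(81, Add(Add(Rational(5, 3), Mul(Rational(2, 3), 1)), 17)), Mul(-1, Add(-43, 9))) = Add(Mul(81, Add(Add(Rational(5, 3), Rational(2, 3)), 17)), Mul(-1, -34)) = Add(Mul(81, Add(Rational(7, 3), 17)), 34) = Add(Mul(81, Rational(58, 3)), 34) = Add(1566, 34) = 1600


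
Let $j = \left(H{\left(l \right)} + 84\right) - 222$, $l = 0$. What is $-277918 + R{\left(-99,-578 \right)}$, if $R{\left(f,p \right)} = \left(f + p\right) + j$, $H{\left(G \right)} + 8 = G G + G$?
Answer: $-278741$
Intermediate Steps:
$H{\left(G \right)} = -8 + G + G^{2}$ ($H{\left(G \right)} = -8 + \left(G G + G\right) = -8 + \left(G^{2} + G\right) = -8 + \left(G + G^{2}\right) = -8 + G + G^{2}$)
$j = -146$ ($j = \left(\left(-8 + 0 + 0^{2}\right) + 84\right) - 222 = \left(\left(-8 + 0 + 0\right) + 84\right) - 222 = \left(-8 + 84\right) - 222 = 76 - 222 = -146$)
$R{\left(f,p \right)} = -146 + f + p$ ($R{\left(f,p \right)} = \left(f + p\right) - 146 = -146 + f + p$)
$-277918 + R{\left(-99,-578 \right)} = -277918 - 823 = -278741$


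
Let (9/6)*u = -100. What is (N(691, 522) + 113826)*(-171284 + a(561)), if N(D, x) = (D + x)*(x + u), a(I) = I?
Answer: -341178989228/3 ≈ -1.1373e+11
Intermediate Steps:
u = -200/3 (u = (⅔)*(-100) = -200/3 ≈ -66.667)
N(D, x) = (-200/3 + x)*(D + x) (N(D, x) = (D + x)*(x - 200/3) = (D + x)*(-200/3 + x) = (-200/3 + x)*(D + x))
(N(691, 522) + 113826)*(-171284 + a(561)) = ((522² - 200/3*691 - 200/3*522 + 691*522) + 113826)*(-171284 + 561) = ((272484 - 138200/3 - 34800 + 360702) + 113826)*(-170723) = (1656958/3 + 113826)*(-170723) = (1998436/3)*(-170723) = -341178989228/3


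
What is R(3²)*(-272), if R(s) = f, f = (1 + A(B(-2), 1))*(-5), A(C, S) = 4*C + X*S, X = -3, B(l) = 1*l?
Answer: -13600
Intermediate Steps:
B(l) = l
A(C, S) = -3*S + 4*C (A(C, S) = 4*C - 3*S = -3*S + 4*C)
f = 50 (f = (1 + (-3*1 + 4*(-2)))*(-5) = (1 + (-3 - 8))*(-5) = (1 - 11)*(-5) = -10*(-5) = 50)
R(s) = 50
R(3²)*(-272) = 50*(-272) = -13600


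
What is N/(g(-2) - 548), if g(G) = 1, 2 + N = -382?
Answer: 384/547 ≈ 0.70201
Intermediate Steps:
N = -384 (N = -2 - 382 = -384)
N/(g(-2) - 548) = -384/(1 - 548) = -384/(-547) = -384*(-1/547) = 384/547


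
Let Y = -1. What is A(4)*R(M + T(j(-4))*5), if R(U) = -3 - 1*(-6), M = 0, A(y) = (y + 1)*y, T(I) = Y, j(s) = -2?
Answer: 60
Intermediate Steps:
T(I) = -1
A(y) = y*(1 + y) (A(y) = (1 + y)*y = y*(1 + y))
R(U) = 3 (R(U) = -3 + 6 = 3)
A(4)*R(M + T(j(-4))*5) = (4*(1 + 4))*3 = (4*5)*3 = 20*3 = 60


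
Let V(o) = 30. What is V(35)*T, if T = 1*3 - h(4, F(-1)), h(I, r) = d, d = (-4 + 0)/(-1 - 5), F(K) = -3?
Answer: 70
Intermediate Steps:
d = ⅔ (d = -4/(-6) = -4*(-⅙) = ⅔ ≈ 0.66667)
h(I, r) = ⅔
T = 7/3 (T = 1*3 - 1*⅔ = 3 - ⅔ = 7/3 ≈ 2.3333)
V(35)*T = 30*(7/3) = 70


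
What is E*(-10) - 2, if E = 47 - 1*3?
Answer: -442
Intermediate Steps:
E = 44 (E = 47 - 3 = 44)
E*(-10) - 2 = 44*(-10) - 2 = -440 - 2 = -442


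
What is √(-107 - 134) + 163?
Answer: 163 + I*√241 ≈ 163.0 + 15.524*I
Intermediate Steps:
√(-107 - 134) + 163 = √(-241) + 163 = I*√241 + 163 = 163 + I*√241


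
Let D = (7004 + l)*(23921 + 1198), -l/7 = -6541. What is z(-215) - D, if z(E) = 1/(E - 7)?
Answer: -294384682639/222 ≈ -1.3261e+9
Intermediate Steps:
l = 45787 (l = -7*(-6541) = 45787)
z(E) = 1/(-7 + E)
D = 1326057129 (D = (7004 + 45787)*(23921 + 1198) = 52791*25119 = 1326057129)
z(-215) - D = 1/(-7 - 215) - 1*1326057129 = 1/(-222) - 1326057129 = -1/222 - 1326057129 = -294384682639/222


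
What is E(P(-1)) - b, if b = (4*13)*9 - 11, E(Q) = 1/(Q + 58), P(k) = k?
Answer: -26048/57 ≈ -456.98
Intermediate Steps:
E(Q) = 1/(58 + Q)
b = 457 (b = 52*9 - 11 = 468 - 11 = 457)
E(P(-1)) - b = 1/(58 - 1) - 1*457 = 1/57 - 457 = -26048/57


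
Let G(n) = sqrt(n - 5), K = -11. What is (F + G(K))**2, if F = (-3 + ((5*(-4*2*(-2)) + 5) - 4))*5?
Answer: 152084 + 3120*I ≈ 1.5208e+5 + 3120.0*I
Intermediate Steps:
G(n) = sqrt(-5 + n)
F = 390 (F = (-3 + ((5*(-8*(-2)) + 5) - 4))*5 = (-3 + ((5*16 + 5) - 4))*5 = (-3 + ((80 + 5) - 4))*5 = (-3 + (85 - 4))*5 = (-3 + 81)*5 = 78*5 = 390)
(F + G(K))**2 = (390 + sqrt(-5 - 11))**2 = (390 + sqrt(-16))**2 = (390 + 4*I)**2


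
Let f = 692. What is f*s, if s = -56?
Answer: -38752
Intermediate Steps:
f*s = 692*(-56) = -38752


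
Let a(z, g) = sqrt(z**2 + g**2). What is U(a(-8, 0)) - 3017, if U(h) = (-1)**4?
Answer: -3016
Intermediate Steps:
a(z, g) = sqrt(g**2 + z**2)
U(h) = 1
U(a(-8, 0)) - 3017 = 1 - 3017 = -3016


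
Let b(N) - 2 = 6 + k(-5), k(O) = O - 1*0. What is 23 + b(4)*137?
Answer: 434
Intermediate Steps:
k(O) = O (k(O) = O + 0 = O)
b(N) = 3 (b(N) = 2 + (6 - 5) = 2 + 1 = 3)
23 + b(4)*137 = 23 + 3*137 = 23 + 411 = 434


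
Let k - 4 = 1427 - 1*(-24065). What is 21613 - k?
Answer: -3883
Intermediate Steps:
k = 25496 (k = 4 + (1427 - 1*(-24065)) = 4 + (1427 + 24065) = 4 + 25492 = 25496)
21613 - k = 21613 - 1*25496 = 21613 - 25496 = -3883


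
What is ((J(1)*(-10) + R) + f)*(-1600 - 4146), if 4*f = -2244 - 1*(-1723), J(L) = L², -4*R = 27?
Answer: 844662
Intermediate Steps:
R = -27/4 (R = -¼*27 = -27/4 ≈ -6.7500)
f = -521/4 (f = (-2244 - 1*(-1723))/4 = (-2244 + 1723)/4 = (¼)*(-521) = -521/4 ≈ -130.25)
((J(1)*(-10) + R) + f)*(-1600 - 4146) = ((1²*(-10) - 27/4) - 521/4)*(-1600 - 4146) = ((1*(-10) - 27/4) - 521/4)*(-5746) = ((-10 - 27/4) - 521/4)*(-5746) = (-67/4 - 521/4)*(-5746) = -147*(-5746) = 844662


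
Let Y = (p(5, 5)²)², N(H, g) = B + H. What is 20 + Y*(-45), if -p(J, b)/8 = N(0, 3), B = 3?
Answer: -14929900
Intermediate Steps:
N(H, g) = 3 + H
p(J, b) = -24 (p(J, b) = -8*(3 + 0) = -8*3 = -24)
Y = 331776 (Y = ((-24)²)² = 576² = 331776)
20 + Y*(-45) = 20 + 331776*(-45) = 20 - 14929920 = -14929900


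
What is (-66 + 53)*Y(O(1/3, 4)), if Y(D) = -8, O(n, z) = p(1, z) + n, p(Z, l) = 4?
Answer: 104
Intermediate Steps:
O(n, z) = 4 + n
(-66 + 53)*Y(O(1/3, 4)) = (-66 + 53)*(-8) = -13*(-8) = 104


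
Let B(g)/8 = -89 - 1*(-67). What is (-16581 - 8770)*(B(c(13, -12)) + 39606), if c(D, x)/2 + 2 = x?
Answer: -999589930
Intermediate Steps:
c(D, x) = -4 + 2*x
B(g) = -176 (B(g) = 8*(-89 - 1*(-67)) = 8*(-89 + 67) = 8*(-22) = -176)
(-16581 - 8770)*(B(c(13, -12)) + 39606) = (-16581 - 8770)*(-176 + 39606) = -25351*39430 = -999589930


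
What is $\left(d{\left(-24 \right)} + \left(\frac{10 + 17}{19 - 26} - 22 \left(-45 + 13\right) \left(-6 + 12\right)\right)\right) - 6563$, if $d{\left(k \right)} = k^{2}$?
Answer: $- \frac{12368}{7} \approx -1766.9$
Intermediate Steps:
$\left(d{\left(-24 \right)} + \left(\frac{10 + 17}{19 - 26} - 22 \left(-45 + 13\right) \left(-6 + 12\right)\right)\right) - 6563 = \left(\left(-24\right)^{2} + \left(\frac{10 + 17}{19 - 26} - 22 \left(-45 + 13\right) \left(-6 + 12\right)\right)\right) - 6563 = \left(576 - \left(\frac{27}{7} + 22 \left(-32\right) 6\right)\right) - 6563 = \left(576 + \left(27 \left(- \frac{1}{7}\right) - -4224\right)\right) - 6563 = \left(576 + \left(- \frac{27}{7} + 4224\right)\right) - 6563 = \left(576 + \frac{29541}{7}\right) - 6563 = \frac{33573}{7} - 6563 = - \frac{12368}{7}$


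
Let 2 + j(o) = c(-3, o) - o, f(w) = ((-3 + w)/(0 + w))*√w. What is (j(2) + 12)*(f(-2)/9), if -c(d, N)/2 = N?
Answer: 10*I*√2/9 ≈ 1.5713*I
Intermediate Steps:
f(w) = (-3 + w)/√w (f(w) = ((-3 + w)/w)*√w = (-3 + w)/√w)
c(d, N) = -2*N
j(o) = -2 - 3*o (j(o) = -2 + (-2*o - o) = -2 - 3*o)
(j(2) + 12)*(f(-2)/9) = ((-2 - 3*2) + 12)*(((-3 - 2)/√(-2))/9) = ((-2 - 6) + 12)*((-I*√2/2*(-5))*(⅑)) = (-8 + 12)*((5*I*√2/2)*(⅑)) = 4*(5*I*√2/18) = 10*I*√2/9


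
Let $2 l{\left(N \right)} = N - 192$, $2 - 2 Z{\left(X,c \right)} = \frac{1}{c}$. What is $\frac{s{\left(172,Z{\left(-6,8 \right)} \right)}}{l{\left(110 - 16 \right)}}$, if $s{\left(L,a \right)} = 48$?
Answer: $- \frac{48}{49} \approx -0.97959$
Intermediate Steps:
$Z{\left(X,c \right)} = 1 - \frac{1}{2 c}$
$l{\left(N \right)} = -96 + \frac{N}{2}$ ($l{\left(N \right)} = \frac{N - 192}{2} = \frac{-192 + N}{2} = -96 + \frac{N}{2}$)
$\frac{s{\left(172,Z{\left(-6,8 \right)} \right)}}{l{\left(110 - 16 \right)}} = \frac{48}{-96 + \frac{110 - 16}{2}} = \frac{48}{-96 + \frac{1}{2} \cdot 94} = \frac{48}{-96 + 47} = \frac{48}{-49} = 48 \left(- \frac{1}{49}\right) = - \frac{48}{49}$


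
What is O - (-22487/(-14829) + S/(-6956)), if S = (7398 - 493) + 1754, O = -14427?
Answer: -1488180625009/103150524 ≈ -14427.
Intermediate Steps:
S = 8659 (S = 6905 + 1754 = 8659)
O - (-22487/(-14829) + S/(-6956)) = -14427 - (-22487/(-14829) + 8659/(-6956)) = -14427 - (-22487*(-1/14829) + 8659*(-1/6956)) = -14427 - (22487/14829 - 8659/6956) = -14427 - 1*28015261/103150524 = -14427 - 28015261/103150524 = -1488180625009/103150524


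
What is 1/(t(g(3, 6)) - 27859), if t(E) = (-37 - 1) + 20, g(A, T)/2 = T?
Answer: -1/27877 ≈ -3.5872e-5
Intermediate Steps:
g(A, T) = 2*T
t(E) = -18 (t(E) = -38 + 20 = -18)
1/(t(g(3, 6)) - 27859) = 1/(-18 - 27859) = 1/(-27877) = -1/27877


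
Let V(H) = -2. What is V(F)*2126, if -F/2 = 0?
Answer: -4252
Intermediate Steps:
F = 0 (F = -2*0 = 0)
V(F)*2126 = -2*2126 = -4252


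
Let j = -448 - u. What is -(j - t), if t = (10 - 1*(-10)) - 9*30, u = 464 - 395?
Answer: 267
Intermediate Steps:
u = 69
t = -250 (t = (10 + 10) - 270 = 20 - 270 = -250)
j = -517 (j = -448 - 1*69 = -448 - 69 = -517)
-(j - t) = -(-517 - 1*(-250)) = -(-517 + 250) = -1*(-267) = 267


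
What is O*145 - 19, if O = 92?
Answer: 13321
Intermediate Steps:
O*145 - 19 = 92*145 - 19 = 13340 - 19 = 13321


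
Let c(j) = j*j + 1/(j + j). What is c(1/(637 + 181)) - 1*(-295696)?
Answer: 198130962021/669124 ≈ 2.9611e+5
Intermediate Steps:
c(j) = j² + 1/(2*j)
c(1/(637 + 181)) - 1*(-295696) = (½ + (1/(637 + 181))³)/(1/(637 + 181)) - 1*(-295696) = (½ + (1/818)³)/(1/818) + 295696 = 818*(½ + 1/547343432) + 295696 = 818*(273671717/547343432) + 295696 = 273671717/669124 + 295696 = 198130962021/669124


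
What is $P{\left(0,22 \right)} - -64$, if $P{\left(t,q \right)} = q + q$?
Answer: $108$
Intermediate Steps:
$P{\left(t,q \right)} = 2 q$
$P{\left(0,22 \right)} - -64 = 2 \cdot 22 - -64 = 44 + \left(-98 + 162\right) = 44 + 64 = 108$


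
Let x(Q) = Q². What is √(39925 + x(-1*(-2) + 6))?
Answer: √39989 ≈ 199.97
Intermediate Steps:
√(39925 + x(-1*(-2) + 6)) = √(39925 + (-1*(-2) + 6)²) = √(39925 + (2 + 6)²) = √(39925 + 8²) = √(39925 + 64) = √39989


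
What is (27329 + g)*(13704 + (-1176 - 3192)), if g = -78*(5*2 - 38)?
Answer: 275533368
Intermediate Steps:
g = 2184 (g = -78*(10 - 38) = -78*(-28) = 2184)
(27329 + g)*(13704 + (-1176 - 3192)) = (27329 + 2184)*(13704 + (-1176 - 3192)) = 29513*(13704 - 4368) = 29513*9336 = 275533368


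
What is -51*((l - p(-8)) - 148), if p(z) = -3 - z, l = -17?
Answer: 8670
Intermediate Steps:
l = -17 (l = -1*17 = -17)
-51*((l - p(-8)) - 148) = -51*((-17 - (-3 - 1*(-8))) - 148) = -51*((-17 - (-3 + 8)) - 148) = -51*((-17 - 1*5) - 148) = -51*((-17 - 5) - 148) = -51*(-22 - 148) = -51*(-170) = 8670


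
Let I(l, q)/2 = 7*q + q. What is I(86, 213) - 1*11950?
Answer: -8542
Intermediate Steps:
I(l, q) = 16*q (I(l, q) = 2*(7*q + q) = 2*(8*q) = 16*q)
I(86, 213) - 1*11950 = 16*213 - 1*11950 = 3408 - 11950 = -8542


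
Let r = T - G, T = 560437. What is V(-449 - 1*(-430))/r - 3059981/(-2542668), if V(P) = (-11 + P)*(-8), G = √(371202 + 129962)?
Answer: 192289754152810709/159724875900603948 + 96*√125291/62817825961 ≈ 1.2039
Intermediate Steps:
G = 2*√125291 (G = √501164 = 2*√125291 ≈ 707.93)
V(P) = 88 - 8*P
r = 560437 - 2*√125291 ≈ 5.5973e+5
V(-449 - 1*(-430))/r - 3059981/(-2542668) = (88 - 8*(-449 - 1*(-430)))/(560437 - 2*√125291) - 3059981/(-2542668) = (88 - 8*(-449 + 430))/(560437 - 2*√125291) - 3059981*(-1/2542668) = (88 - 8*(-19))/(560437 - 2*√125291) + 3059981/2542668 = (88 + 152)/(560437 - 2*√125291) + 3059981/2542668 = 240/(560437 - 2*√125291) + 3059981/2542668 = 3059981/2542668 + 240/(560437 - 2*√125291)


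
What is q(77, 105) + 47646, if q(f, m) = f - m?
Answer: 47618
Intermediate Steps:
q(77, 105) + 47646 = (77 - 1*105) + 47646 = (77 - 105) + 47646 = -28 + 47646 = 47618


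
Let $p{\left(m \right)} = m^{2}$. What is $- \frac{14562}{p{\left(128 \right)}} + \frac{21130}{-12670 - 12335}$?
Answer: $- \frac{71031673}{40968192} \approx -1.7338$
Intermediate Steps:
$- \frac{14562}{p{\left(128 \right)}} + \frac{21130}{-12670 - 12335} = - \frac{14562}{128^{2}} + \frac{21130}{-12670 - 12335} = - \frac{14562}{16384} + \frac{21130}{-12670 - 12335} = \left(-14562\right) \frac{1}{16384} + \frac{21130}{-25005} = - \frac{7281}{8192} + 21130 \left(- \frac{1}{25005}\right) = - \frac{7281}{8192} - \frac{4226}{5001} = - \frac{71031673}{40968192}$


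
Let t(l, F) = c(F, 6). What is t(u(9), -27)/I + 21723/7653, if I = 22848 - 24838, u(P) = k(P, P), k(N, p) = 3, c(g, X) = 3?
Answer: 14401937/5076490 ≈ 2.8370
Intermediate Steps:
u(P) = 3
t(l, F) = 3
I = -1990
t(u(9), -27)/I + 21723/7653 = 3/(-1990) + 21723/7653 = 3*(-1/1990) + 21723*(1/7653) = -3/1990 + 7241/2551 = 14401937/5076490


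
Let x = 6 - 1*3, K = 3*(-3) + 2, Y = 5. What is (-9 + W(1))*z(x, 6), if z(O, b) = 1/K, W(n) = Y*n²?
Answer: 4/7 ≈ 0.57143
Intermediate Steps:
W(n) = 5*n²
K = -7 (K = -9 + 2 = -7)
x = 3 (x = 6 - 3 = 3)
z(O, b) = -⅐ (z(O, b) = 1/(-7) = -⅐)
(-9 + W(1))*z(x, 6) = (-9 + 5*1²)*(-⅐) = (-9 + 5*1)*(-⅐) = (-9 + 5)*(-⅐) = -4*(-⅐) = 4/7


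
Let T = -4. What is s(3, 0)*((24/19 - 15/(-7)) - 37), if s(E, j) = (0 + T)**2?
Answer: -71488/133 ≈ -537.50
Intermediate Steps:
s(E, j) = 16 (s(E, j) = (0 - 4)**2 = (-4)**2 = 16)
s(3, 0)*((24/19 - 15/(-7)) - 37) = 16*((24/19 - 15/(-7)) - 37) = 16*((24*(1/19) - 15*(-1/7)) - 37) = 16*((24/19 + 15/7) - 37) = 16*(453/133 - 37) = 16*(-4468/133) = -71488/133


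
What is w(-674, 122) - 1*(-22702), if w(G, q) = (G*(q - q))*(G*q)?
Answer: 22702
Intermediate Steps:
w(G, q) = 0 (w(G, q) = (G*0)*(G*q) = 0*(G*q) = 0)
w(-674, 122) - 1*(-22702) = 0 - 1*(-22702) = 0 + 22702 = 22702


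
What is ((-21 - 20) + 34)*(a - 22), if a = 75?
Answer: -371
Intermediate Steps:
((-21 - 20) + 34)*(a - 22) = ((-21 - 20) + 34)*(75 - 22) = (-41 + 34)*53 = -7*53 = -371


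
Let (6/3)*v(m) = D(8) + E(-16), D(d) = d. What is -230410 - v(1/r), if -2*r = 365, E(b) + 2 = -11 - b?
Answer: -460831/2 ≈ -2.3042e+5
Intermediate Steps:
E(b) = -13 - b (E(b) = -2 + (-11 - b) = -13 - b)
r = -365/2 (r = -½*365 = -365/2 ≈ -182.50)
v(m) = 11/2 (v(m) = (8 + (-13 - 1*(-16)))/2 = (8 + (-13 + 16))/2 = (8 + 3)/2 = (½)*11 = 11/2)
-230410 - v(1/r) = -230410 - 1*11/2 = -230410 - 11/2 = -460831/2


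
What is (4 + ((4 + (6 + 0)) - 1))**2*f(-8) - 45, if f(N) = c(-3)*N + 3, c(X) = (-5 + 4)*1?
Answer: 1814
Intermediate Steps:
c(X) = -1 (c(X) = -1*1 = -1)
f(N) = 3 - N (f(N) = -N + 3 = 3 - N)
(4 + ((4 + (6 + 0)) - 1))**2*f(-8) - 45 = (4 + ((4 + (6 + 0)) - 1))**2*(3 - 1*(-8)) - 45 = (4 + ((4 + 6) - 1))**2*(3 + 8) - 45 = (4 + (10 - 1))**2*11 - 45 = (4 + 9)**2*11 - 45 = 13**2*11 - 45 = 169*11 - 45 = 1859 - 45 = 1814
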